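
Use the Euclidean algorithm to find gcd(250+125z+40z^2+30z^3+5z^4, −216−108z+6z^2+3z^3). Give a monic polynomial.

2+z

By polynomial division,
  5z^4+30z^3+40z^2+125z+250 = ((5/3)z+20/3)(3z^3+6z^2−108z−216) + (180z^2+1205z+1690)
  3z^3+6z^2−108z−216 = ((1/60)z−169/2160)(180z^2+1205z+1690) + (−(18095/432)z−18095/216)
  180z^2+1205z+1690 = (−(15552/3619)z−73008/3619)(−(18095/432)z−18095/216) + (0)
Last nonzero remainder: −(18095/432)z−18095/216. Dividing through by −18095/432 gives the monic gcd z+2.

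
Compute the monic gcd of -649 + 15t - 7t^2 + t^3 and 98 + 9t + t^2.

1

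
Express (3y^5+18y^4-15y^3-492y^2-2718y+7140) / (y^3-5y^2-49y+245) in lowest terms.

Repeated division with remainder:
  3y^5+18y^4-15y^3-492y^2-2718y+7140 = (3y^2+33y+297)(y^3-5y^2-49y+245) + (1875y^2+3750y-65625)
  y^3-5y^2-49y+245 = ((1/1875)y-7/1875)(1875y^2+3750y-65625) + (0)
Last nonzero remainder: 1875y^2+3750y-65625. Dividing through by 1875 gives the monic gcd y^2+2y-35.
Cancel y^2+2y-35 from numerator and denominator to get the reduced form.

(3y^3+12y^2+66y-204)/(y-7)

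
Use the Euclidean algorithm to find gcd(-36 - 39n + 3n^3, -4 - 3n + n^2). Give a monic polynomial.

-4 - 3n + n^2

Euclidean algorithm in ℚ[n]:
  3n^3 - 39n - 36 = (3n + 9)(n^2 - 3n - 4) + (0)
The last nonzero remainder n^2 - 3n - 4 is already monic.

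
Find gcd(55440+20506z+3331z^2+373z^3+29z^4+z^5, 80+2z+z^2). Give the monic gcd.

80+2z+z^2

Apply the Euclidean algorithm:
  z^5+29z^4+373z^3+3331z^2+20506z+55440 = (z^3+27z^2+239z+693)(z^2+2z+80) + (0)
The last nonzero remainder z^2+2z+80 is already monic.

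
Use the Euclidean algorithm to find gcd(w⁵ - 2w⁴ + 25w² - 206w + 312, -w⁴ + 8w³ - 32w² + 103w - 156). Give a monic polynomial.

w³ - 4w² + 16w - 39

By polynomial division,
  w⁵ - 2w⁴ + 25w² - 206w + 312 = (-w - 6)(-w⁴ + 8w³ - 32w² + 103w - 156) + (16w³ - 64w² + 256w - 624)
  -w⁴ + 8w³ - 32w² + 103w - 156 = (-(1/16)w + 1/4)(16w³ - 64w² + 256w - 624) + (0)
Last nonzero remainder: 16w³ - 64w² + 256w - 624. Dividing through by 16 gives the monic gcd w³ - 4w² + 16w - 39.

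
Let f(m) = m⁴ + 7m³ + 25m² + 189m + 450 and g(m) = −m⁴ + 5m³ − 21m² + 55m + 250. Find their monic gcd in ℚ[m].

Repeated division with remainder:
  m⁴ + 7m³ + 25m² + 189m + 450 = (−1)(−m⁴ + 5m³ − 21m² + 55m + 250) + (12m³ + 4m² + 244m + 700)
  −m⁴ + 5m³ − 21m² + 55m + 250 = (−(1/12)m + 4/9)(12m³ + 4m² + 244m + 700) + (−(22/9)m² + (44/9)m − 550/9)
  12m³ + 4m² + 244m + 700 = (−(54/11)m − 126/11)(−(22/9)m² + (44/9)m − 550/9) + (0)
Last nonzero remainder: −(22/9)m² + (44/9)m − 550/9. Dividing through by −22/9 gives the monic gcd m² − 2m + 25.

m² − 2m + 25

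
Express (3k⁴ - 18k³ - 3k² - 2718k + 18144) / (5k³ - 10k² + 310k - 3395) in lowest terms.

Apply the Euclidean algorithm:
  3k⁴ - 18k³ - 3k² - 2718k + 18144 = ((3/5)k - 12/5)(5k³ - 10k² + 310k - 3395) + (-213k² + 63k + 9996)
  5k³ - 10k² + 310k - 3395 = (-(5/213)k + 605/15123)(-213k² + 63k + 9996) + ((2732865/5041)k - 19130055/5041)
  -213k² + 63k + 9996 = (-(357911/910955)k - 2399516/910955)((2732865/5041)k - 19130055/5041) + (0)
Last nonzero remainder: (2732865/5041)k - 19130055/5041. Dividing through by 2732865/5041 gives the monic gcd k - 7.
Cancel k - 7 from numerator and denominator to get the reduced form.

(3k³ + 3k² + 18k - 2592)/(5k² + 25k + 485)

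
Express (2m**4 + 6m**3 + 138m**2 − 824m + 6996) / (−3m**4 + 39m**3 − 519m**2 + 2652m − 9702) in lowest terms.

(−2m**2 − 20m − 212)/(3m**2 − 18m + 294)

By polynomial division,
  2m**4 + 6m**3 + 138m**2 − 824m + 6996 = (−2/3)(−3m**4 + 39m**3 − 519m**2 + 2652m − 9702) + (32m**3 − 208m**2 + 944m + 528)
  −3m**4 + 39m**3 − 519m**2 + 2652m − 9702 = (−(3/32)m + 39/64)(32m**3 − 208m**2 + 944m + 528) + (−(1215/4)m**2 + (8505/4)m − 40095/4)
  32m**3 − 208m**2 + 944m + 528 = (−(128/1215)m − 64/1215)(−(1215/4)m**2 + (8505/4)m − 40095/4) + (0)
Last nonzero remainder: −(1215/4)m**2 + (8505/4)m − 40095/4. Dividing through by −1215/4 gives the monic gcd m**2 − 7m + 33.
Cancel m**2 − 7m + 33 from numerator and denominator to get the reduced form.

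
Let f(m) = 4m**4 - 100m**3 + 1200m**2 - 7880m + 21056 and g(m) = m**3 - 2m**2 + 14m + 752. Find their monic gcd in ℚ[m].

m**2 - 10m + 94

Apply the Euclidean algorithm:
  4m**4 - 100m**3 + 1200m**2 - 7880m + 21056 = (4m - 92)(m**3 - 2m**2 + 14m + 752) + (960m**2 - 9600m + 90240)
  m**3 - 2m**2 + 14m + 752 = ((1/960)m + 1/120)(960m**2 - 9600m + 90240) + (0)
Last nonzero remainder: 960m**2 - 9600m + 90240. Dividing through by 960 gives the monic gcd m**2 - 10m + 94.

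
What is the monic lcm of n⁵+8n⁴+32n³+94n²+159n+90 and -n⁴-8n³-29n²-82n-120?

Euclidean algorithm in ℚ[n]:
  n⁵+8n⁴+32n³+94n²+159n+90 = (-n)(-n⁴-8n³-29n²-82n-120) + (3n³+12n²+39n+90)
  -n⁴-8n³-29n²-82n-120 = (-(1/3)n-4/3)(3n³+12n²+39n+90) + (0)
Last nonzero remainder: 3n³+12n²+39n+90. Dividing through by 3 gives the monic gcd n³+4n²+13n+30.
Then lcm(f, g) = f·g / gcd(f, g); expanding and making the result monic gives the answer.

n⁶+12n⁵+64n⁴+222n³+535n²+726n+360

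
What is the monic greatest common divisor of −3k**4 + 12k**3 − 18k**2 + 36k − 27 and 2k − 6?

k − 3

Repeated division with remainder:
  −3k**4 + 12k**3 − 18k**2 + 36k − 27 = (−(3/2)k**3 + (3/2)k**2 − (9/2)k + 9/2)(2k − 6) + (0)
Last nonzero remainder: 2k − 6. Dividing through by 2 gives the monic gcd k − 3.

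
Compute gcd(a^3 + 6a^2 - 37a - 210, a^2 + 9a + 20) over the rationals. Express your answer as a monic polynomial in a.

Repeated division with remainder:
  a^3 + 6a^2 - 37a - 210 = (a - 3)(a^2 + 9a + 20) + (-30a - 150)
  a^2 + 9a + 20 = (-(1/30)a - 2/15)(-30a - 150) + (0)
Last nonzero remainder: -30a - 150. Dividing through by -30 gives the monic gcd a + 5.

a + 5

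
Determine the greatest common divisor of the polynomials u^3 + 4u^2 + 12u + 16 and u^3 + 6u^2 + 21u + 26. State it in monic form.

Euclidean algorithm in ℚ[u]:
  u^3 + 4u^2 + 12u + 16 = (u^3 + 6u^2 + 21u + 26) + (-2u^2 - 9u - 10)
  u^3 + 6u^2 + 21u + 26 = (-(1/2)u - 3/4)(-2u^2 - 9u - 10) + ((37/4)u + 37/2)
  -2u^2 - 9u - 10 = (-(8/37)u - 20/37)((37/4)u + 37/2) + (0)
Last nonzero remainder: (37/4)u + 37/2. Dividing through by 37/4 gives the monic gcd u + 2.

u + 2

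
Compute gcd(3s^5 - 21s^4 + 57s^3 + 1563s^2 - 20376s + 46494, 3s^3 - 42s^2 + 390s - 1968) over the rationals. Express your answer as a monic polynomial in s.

Euclidean algorithm in ℚ[s]:
  3s^5 - 21s^4 + 57s^3 + 1563s^2 - 20376s + 46494 = (s^2 + 7s - 13)(3s^3 - 42s^2 + 390s - 1968) + (255s^2 - 1530s + 20910)
  3s^3 - 42s^2 + 390s - 1968 = ((1/85)s - 8/85)(255s^2 - 1530s + 20910) + (0)
Last nonzero remainder: 255s^2 - 1530s + 20910. Dividing through by 255 gives the monic gcd s^2 - 6s + 82.

s^2 - 6s + 82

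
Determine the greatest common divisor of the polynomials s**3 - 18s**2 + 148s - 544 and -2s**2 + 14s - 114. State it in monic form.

1

Apply the Euclidean algorithm:
  s**3 - 18s**2 + 148s - 544 = (-(1/2)s + 11/2)(-2s**2 + 14s - 114) + (14s + 83)
  -2s**2 + 14s - 114 = (-(1/7)s + 181/98)(14s + 83) + (-26195/98)
  14s + 83 = (-(1372/26195)s - 8134/26195)(-26195/98) + (0)
The last nonzero remainder is the constant -26195/98, so the polynomials are coprime and gcd = 1.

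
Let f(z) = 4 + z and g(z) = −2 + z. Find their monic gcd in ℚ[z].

1

Apply the Euclidean algorithm:
  z + 4 = (z − 2) + (6)
  z − 2 = ((1/6)z − 1/3)(6) + (0)
The last nonzero remainder is the constant 6, so the polynomials are coprime and gcd = 1.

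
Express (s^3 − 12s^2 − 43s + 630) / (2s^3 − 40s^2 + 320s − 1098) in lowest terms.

(s^2 − 3s − 70)/(2s^2 − 22s + 122)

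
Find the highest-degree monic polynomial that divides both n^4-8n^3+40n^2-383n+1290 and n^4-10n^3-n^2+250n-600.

n^2-11n+30

Apply the Euclidean algorithm:
  n^4-8n^3+40n^2-383n+1290 = (n^4-10n^3-n^2+250n-600) + (2n^3+41n^2-633n+1890)
  n^4-10n^3-n^2+250n-600 = ((1/2)n-61/4)(2n^3+41n^2-633n+1890) + ((3763/4)n^2-(41393/4)n+56445/2)
  2n^3+41n^2-633n+1890 = ((8/3763)n+252/3763)((3763/4)n^2-(41393/4)n+56445/2) + (0)
Last nonzero remainder: (3763/4)n^2-(41393/4)n+56445/2. Dividing through by 3763/4 gives the monic gcd n^2-11n+30.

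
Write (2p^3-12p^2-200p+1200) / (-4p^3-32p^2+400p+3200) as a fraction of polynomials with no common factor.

(-p+6)/(2p+16)

By polynomial division,
  2p^3-12p^2-200p+1200 = (-1/2)(-4p^3-32p^2+400p+3200) + (-28p^2+2800)
  -4p^3-32p^2+400p+3200 = ((1/7)p+8/7)(-28p^2+2800) + (0)
Last nonzero remainder: -28p^2+2800. Dividing through by -28 gives the monic gcd p^2-100.
Cancel p^2-100 from numerator and denominator to get the reduced form.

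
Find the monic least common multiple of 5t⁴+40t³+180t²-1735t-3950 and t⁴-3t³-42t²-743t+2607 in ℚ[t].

Repeated division with remainder:
  5t⁴+40t³+180t²-1735t-3950 = (5)(t⁴-3t³-42t²-743t+2607) + (55t³+390t²+1980t-16985)
  t⁴-3t³-42t²-743t+2607 = ((1/55)t-111/605)(55t³+390t²+1980t-16985) + (-(780/121)t²-(780/11)t-61620/121)
  55t³+390t²+1980t-16985 = (-(1331/156)t+5203/156)(-(780/121)t²-(780/11)t-61620/121) + (0)
Last nonzero remainder: -(780/121)t²-(780/11)t-61620/121. Dividing through by -780/121 gives the monic gcd t²+11t+79.
Then lcm(f, g) = f·g / gcd(f, g); expanding and making the result monic gives the answer.

t⁶-6t⁵-43t⁴-587t³+5256t²-391t-26070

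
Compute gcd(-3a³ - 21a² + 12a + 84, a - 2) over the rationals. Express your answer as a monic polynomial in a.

a - 2

Euclidean algorithm in ℚ[a]:
  -3a³ - 21a² + 12a + 84 = (-3a² - 27a - 42)(a - 2) + (0)
The last nonzero remainder a - 2 is already monic.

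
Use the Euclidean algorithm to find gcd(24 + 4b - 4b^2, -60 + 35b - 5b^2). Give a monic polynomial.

-3 + b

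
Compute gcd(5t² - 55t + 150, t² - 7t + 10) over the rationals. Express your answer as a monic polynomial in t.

Euclidean algorithm in ℚ[t]:
  5t² - 55t + 150 = (5)(t² - 7t + 10) + (-20t + 100)
  t² - 7t + 10 = (-(1/20)t + 1/10)(-20t + 100) + (0)
Last nonzero remainder: -20t + 100. Dividing through by -20 gives the monic gcd t - 5.

t - 5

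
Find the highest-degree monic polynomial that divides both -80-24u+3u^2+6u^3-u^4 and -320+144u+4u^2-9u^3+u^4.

Repeated division with remainder:
  -u^4+6u^3+3u^2-24u-80 = (-1)(u^4-9u^3+4u^2+144u-320) + (-3u^3+7u^2+120u-400)
  u^4-9u^3+4u^2+144u-320 = (-(1/3)u+20/9)(-3u^3+7u^2+120u-400) + ((256/9)u^2-256u+5120/9)
  -3u^3+7u^2+120u-400 = (-(27/256)u-45/64)((256/9)u^2-256u+5120/9) + (0)
Last nonzero remainder: (256/9)u^2-256u+5120/9. Dividing through by 256/9 gives the monic gcd u^2-9u+20.

20-9u+u^2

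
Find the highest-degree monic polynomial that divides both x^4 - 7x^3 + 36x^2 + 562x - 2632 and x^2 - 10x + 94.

x^2 - 10x + 94

Euclidean algorithm in ℚ[x]:
  x^4 - 7x^3 + 36x^2 + 562x - 2632 = (x^2 + 3x - 28)(x^2 - 10x + 94) + (0)
The last nonzero remainder x^2 - 10x + 94 is already monic.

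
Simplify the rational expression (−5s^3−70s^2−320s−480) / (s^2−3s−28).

(−5s^2−50s−120)/(s−7)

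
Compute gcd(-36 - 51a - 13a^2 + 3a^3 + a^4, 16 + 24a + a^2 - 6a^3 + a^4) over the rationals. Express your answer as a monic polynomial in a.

-4 - 3a + a^2

Apply the Euclidean algorithm:
  a^4 + 3a^3 - 13a^2 - 51a - 36 = (a^4 - 6a^3 + a^2 + 24a + 16) + (9a^3 - 14a^2 - 75a - 52)
  a^4 - 6a^3 + a^2 + 24a + 16 = ((1/9)a - 40/81)(9a^3 - 14a^2 - 75a - 52) + ((196/81)a^2 - (196/27)a - 784/81)
  9a^3 - 14a^2 - 75a - 52 = ((729/196)a + 1053/196)((196/81)a^2 - (196/27)a - 784/81) + (0)
Last nonzero remainder: (196/81)a^2 - (196/27)a - 784/81. Dividing through by 196/81 gives the monic gcd a^2 - 3a - 4.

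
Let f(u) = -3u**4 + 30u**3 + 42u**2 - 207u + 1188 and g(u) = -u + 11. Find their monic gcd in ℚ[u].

u - 11

Repeated division with remainder:
  -3u**4 + 30u**3 + 42u**2 - 207u + 1188 = (3u**3 + 3u**2 - 9u + 108)(-u + 11) + (0)
Last nonzero remainder: -u + 11. Dividing through by -1 gives the monic gcd u - 11.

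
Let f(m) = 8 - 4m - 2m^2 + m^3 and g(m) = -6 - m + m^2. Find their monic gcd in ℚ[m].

2 + m

By polynomial division,
  m^3 - 2m^2 - 4m + 8 = (m - 1)(m^2 - m - 6) + (m + 2)
  m^2 - m - 6 = (m - 3)(m + 2) + (0)
The last nonzero remainder m + 2 is already monic.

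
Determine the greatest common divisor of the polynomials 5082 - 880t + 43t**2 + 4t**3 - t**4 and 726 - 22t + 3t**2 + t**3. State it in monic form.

Euclidean algorithm in ℚ[t]:
  -t**4 + 4t**3 + 43t**2 - 880t + 5082 = (-t + 7)(t**3 + 3t**2 - 22t + 726) + (0)
The last nonzero remainder t**3 + 3t**2 - 22t + 726 is already monic.

726 - 22t + 3t**2 + t**3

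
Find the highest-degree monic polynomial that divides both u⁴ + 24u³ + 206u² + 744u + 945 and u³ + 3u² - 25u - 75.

Repeated division with remainder:
  u⁴ + 24u³ + 206u² + 744u + 945 = (u + 21)(u³ + 3u² - 25u - 75) + (168u² + 1344u + 2520)
  u³ + 3u² - 25u - 75 = ((1/168)u - 5/168)(168u² + 1344u + 2520) + (0)
Last nonzero remainder: 168u² + 1344u + 2520. Dividing through by 168 gives the monic gcd u² + 8u + 15.

u² + 8u + 15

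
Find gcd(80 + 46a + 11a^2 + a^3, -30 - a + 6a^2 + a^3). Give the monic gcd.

5 + a

Apply the Euclidean algorithm:
  a^3 + 11a^2 + 46a + 80 = (a^3 + 6a^2 - a - 30) + (5a^2 + 47a + 110)
  a^3 + 6a^2 - a - 30 = ((1/5)a - 17/25)(5a^2 + 47a + 110) + ((224/25)a + 224/5)
  5a^2 + 47a + 110 = ((125/224)a + 275/112)((224/25)a + 224/5) + (0)
Last nonzero remainder: (224/25)a + 224/5. Dividing through by 224/25 gives the monic gcd a + 5.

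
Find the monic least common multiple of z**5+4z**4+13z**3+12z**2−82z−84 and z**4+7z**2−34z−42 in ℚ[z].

z**6+z**5+z**4−27z**3−118z**2+162z+252

Euclidean algorithm in ℚ[z]:
  z**5+4z**4+13z**3+12z**2−82z−84 = (z+4)(z**4+7z**2−34z−42) + (6z**3+18z**2+96z+84)
  z**4+7z**2−34z−42 = ((1/6)z−1/2)(6z**3+18z**2+96z+84) + (0)
Last nonzero remainder: 6z**3+18z**2+96z+84. Dividing through by 6 gives the monic gcd z**3+3z**2+16z+14.
Then lcm(f, g) = f·g / gcd(f, g); expanding and making the result monic gives the answer.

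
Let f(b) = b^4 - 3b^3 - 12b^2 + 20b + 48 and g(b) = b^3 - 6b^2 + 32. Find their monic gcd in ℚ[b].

b^2 - 2b - 8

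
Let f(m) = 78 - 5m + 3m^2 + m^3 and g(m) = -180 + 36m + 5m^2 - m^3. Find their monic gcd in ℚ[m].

Euclidean algorithm in ℚ[m]:
  m^3 + 3m^2 - 5m + 78 = (-1)(-m^3 + 5m^2 + 36m - 180) + (8m^2 + 31m - 102)
  -m^3 + 5m^2 + 36m - 180 = (-(1/8)m + 71/64)(8m^2 + 31m - 102) + (-(713/64)m - 2139/32)
  8m^2 + 31m - 102 = (-(512/713)m + 1088/713)(-(713/64)m - 2139/32) + (0)
Last nonzero remainder: -(713/64)m - 2139/32. Dividing through by -713/64 gives the monic gcd m + 6.

6 + m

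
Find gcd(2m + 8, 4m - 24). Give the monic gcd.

Repeated division with remainder:
  2m + 8 = (1/2)(4m - 24) + (20)
  4m - 24 = ((1/5)m - 6/5)(20) + (0)
The last nonzero remainder is the constant 20, so the polynomials are coprime and gcd = 1.

1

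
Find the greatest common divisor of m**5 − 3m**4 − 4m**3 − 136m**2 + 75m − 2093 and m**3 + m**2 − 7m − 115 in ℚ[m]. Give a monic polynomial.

m**2 + 6m + 23

Repeated division with remainder:
  m**5 − 3m**4 − 4m**3 − 136m**2 + 75m − 2093 = (m**2 − 4m + 7)(m**3 + m**2 − 7m − 115) + (−56m**2 − 336m − 1288)
  m**3 + m**2 − 7m − 115 = (−(1/56)m + 5/56)(−56m**2 − 336m − 1288) + (0)
Last nonzero remainder: −56m**2 − 336m − 1288. Dividing through by −56 gives the monic gcd m**2 + 6m + 23.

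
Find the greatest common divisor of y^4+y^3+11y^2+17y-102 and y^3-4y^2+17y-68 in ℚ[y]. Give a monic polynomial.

By polynomial division,
  y^4+y^3+11y^2+17y-102 = (y+5)(y^3-4y^2+17y-68) + (14y^2+238)
  y^3-4y^2+17y-68 = ((1/14)y-2/7)(14y^2+238) + (0)
Last nonzero remainder: 14y^2+238. Dividing through by 14 gives the monic gcd y^2+17.

y^2+17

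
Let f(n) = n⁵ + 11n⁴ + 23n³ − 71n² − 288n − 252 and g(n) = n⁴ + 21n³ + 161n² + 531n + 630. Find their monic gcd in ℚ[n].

Euclidean algorithm in ℚ[n]:
  n⁵ + 11n⁴ + 23n³ − 71n² − 288n − 252 = (n − 10)(n⁴ + 21n³ + 161n² + 531n + 630) + (72n³ + 1008n² + 4392n + 6048)
  n⁴ + 21n³ + 161n² + 531n + 630 = ((1/72)n + 7/72)(72n³ + 1008n² + 4392n + 6048) + (2n² + 20n + 42)
  72n³ + 1008n² + 4392n + 6048 = (36n + 144)(2n² + 20n + 42) + (0)
Last nonzero remainder: 2n² + 20n + 42. Dividing through by 2 gives the monic gcd n² + 10n + 21.

n² + 10n + 21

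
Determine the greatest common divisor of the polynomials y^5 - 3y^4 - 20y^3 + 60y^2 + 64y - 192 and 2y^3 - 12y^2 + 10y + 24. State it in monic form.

Apply the Euclidean algorithm:
  y^5 - 3y^4 - 20y^3 + 60y^2 + 64y - 192 = ((1/2)y^2 + (3/2)y - 7/2)(2y^3 - 12y^2 + 10y + 24) + (-9y^2 + 63y - 108)
  2y^3 - 12y^2 + 10y + 24 = (-(2/9)y - 2/9)(-9y^2 + 63y - 108) + (0)
Last nonzero remainder: -9y^2 + 63y - 108. Dividing through by -9 gives the monic gcd y^2 - 7y + 12.

y^2 - 7y + 12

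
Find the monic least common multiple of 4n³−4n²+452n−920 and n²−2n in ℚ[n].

Repeated division with remainder:
  4n³−4n²+452n−920 = (4n+4)(n²−2n) + (460n−920)
  n²−2n = ((1/460)n)(460n−920) + (0)
Last nonzero remainder: 460n−920. Dividing through by 460 gives the monic gcd n−2.
Then lcm(f, g) = f·g / gcd(f, g); expanding and making the result monic gives the answer.

n⁴−n³+113n²−230n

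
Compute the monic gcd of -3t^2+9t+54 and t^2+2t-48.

Repeated division with remainder:
  -3t^2+9t+54 = (-3)(t^2+2t-48) + (15t-90)
  t^2+2t-48 = ((1/15)t+8/15)(15t-90) + (0)
Last nonzero remainder: 15t-90. Dividing through by 15 gives the monic gcd t-6.

t-6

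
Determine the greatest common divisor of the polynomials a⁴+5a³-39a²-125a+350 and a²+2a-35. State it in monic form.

Repeated division with remainder:
  a⁴+5a³-39a²-125a+350 = (a²+3a-10)(a²+2a-35) + (0)
The last nonzero remainder a²+2a-35 is already monic.

a²+2a-35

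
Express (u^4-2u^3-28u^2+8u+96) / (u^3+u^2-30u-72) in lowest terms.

(u^2-4)/(u+3)

Repeated division with remainder:
  u^4-2u^3-28u^2+8u+96 = (u-3)(u^3+u^2-30u-72) + (5u^2-10u-120)
  u^3+u^2-30u-72 = ((1/5)u+3/5)(5u^2-10u-120) + (0)
Last nonzero remainder: 5u^2-10u-120. Dividing through by 5 gives the monic gcd u^2-2u-24.
Cancel u^2-2u-24 from numerator and denominator to get the reduced form.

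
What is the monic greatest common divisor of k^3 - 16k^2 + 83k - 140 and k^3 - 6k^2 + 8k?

Apply the Euclidean algorithm:
  k^3 - 16k^2 + 83k - 140 = (k^3 - 6k^2 + 8k) + (-10k^2 + 75k - 140)
  k^3 - 6k^2 + 8k = (-(1/10)k - 3/20)(-10k^2 + 75k - 140) + ((21/4)k - 21)
  -10k^2 + 75k - 140 = (-(40/21)k + 20/3)((21/4)k - 21) + (0)
Last nonzero remainder: (21/4)k - 21. Dividing through by 21/4 gives the monic gcd k - 4.

k - 4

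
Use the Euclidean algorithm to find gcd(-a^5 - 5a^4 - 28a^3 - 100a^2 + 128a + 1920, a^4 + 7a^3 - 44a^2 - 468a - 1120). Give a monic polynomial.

a^2 + 8a + 20

Repeated division with remainder:
  -a^5 - 5a^4 - 28a^3 - 100a^2 + 128a + 1920 = (-a + 2)(a^4 + 7a^3 - 44a^2 - 468a - 1120) + (-86a^3 - 480a^2 - 56a + 4160)
  a^4 + 7a^3 - 44a^2 - 468a - 1120 = (-(1/86)a - 61/3698)(-86a^3 - 480a^2 - 56a + 4160) + (-(97200/1849)a^2 - (777600/1849)a - 1944000/1849)
  -86a^3 - 480a^2 - 56a + 4160 = ((79507/48600)a - 24037/6075)(-(97200/1849)a^2 - (777600/1849)a - 1944000/1849) + (0)
Last nonzero remainder: -(97200/1849)a^2 - (777600/1849)a - 1944000/1849. Dividing through by -97200/1849 gives the monic gcd a^2 + 8a + 20.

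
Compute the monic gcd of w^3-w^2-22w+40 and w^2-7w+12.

w-4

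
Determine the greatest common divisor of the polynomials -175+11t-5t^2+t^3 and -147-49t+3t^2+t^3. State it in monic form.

Repeated division with remainder:
  t^3-5t^2+11t-175 = (t^3+3t^2-49t-147) + (-8t^2+60t-28)
  t^3+3t^2-49t-147 = (-(1/8)t-21/16)(-8t^2+60t-28) + ((105/4)t-735/4)
  -8t^2+60t-28 = (-(32/105)t+16/105)((105/4)t-735/4) + (0)
Last nonzero remainder: (105/4)t-735/4. Dividing through by 105/4 gives the monic gcd t-7.

-7+t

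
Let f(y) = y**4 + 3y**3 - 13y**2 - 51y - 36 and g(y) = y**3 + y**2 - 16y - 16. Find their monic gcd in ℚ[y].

y**2 - 3y - 4

By polynomial division,
  y**4 + 3y**3 - 13y**2 - 51y - 36 = (y + 2)(y**3 + y**2 - 16y - 16) + (y**2 - 3y - 4)
  y**3 + y**2 - 16y - 16 = (y + 4)(y**2 - 3y - 4) + (0)
The last nonzero remainder y**2 - 3y - 4 is already monic.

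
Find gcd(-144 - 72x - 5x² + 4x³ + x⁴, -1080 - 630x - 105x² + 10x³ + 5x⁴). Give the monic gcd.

Repeated division with remainder:
  x⁴ + 4x³ - 5x² - 72x - 144 = (1/5)(5x⁴ + 10x³ - 105x² - 630x - 1080) + (2x³ + 16x² + 54x + 72)
  5x⁴ + 10x³ - 105x² - 630x - 1080 = ((5/2)x - 15)(2x³ + 16x² + 54x + 72) + (0)
Last nonzero remainder: 2x³ + 16x² + 54x + 72. Dividing through by 2 gives the monic gcd x³ + 8x² + 27x + 36.

36 + 27x + 8x² + x³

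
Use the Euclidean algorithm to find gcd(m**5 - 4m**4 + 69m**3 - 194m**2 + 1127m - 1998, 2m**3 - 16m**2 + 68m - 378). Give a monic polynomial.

By polynomial division,
  m**5 - 4m**4 + 69m**3 - 194m**2 + 1127m - 1998 = ((1/2)m**2 + 2m + 67/2)(2m**3 - 16m**2 + 68m - 378) + (395m**2 - 395m + 10665)
  2m**3 - 16m**2 + 68m - 378 = ((2/395)m - 14/395)(395m**2 - 395m + 10665) + (0)
Last nonzero remainder: 395m**2 - 395m + 10665. Dividing through by 395 gives the monic gcd m**2 - m + 27.

m**2 - m + 27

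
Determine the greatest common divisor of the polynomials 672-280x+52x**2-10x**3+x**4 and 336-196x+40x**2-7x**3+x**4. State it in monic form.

By polynomial division,
  x**4-10x**3+52x**2-280x+672 = (x**4-7x**3+40x**2-196x+336) + (-3x**3+12x**2-84x+336)
  x**4-7x**3+40x**2-196x+336 = (-(1/3)x+1)(-3x**3+12x**2-84x+336) + (0)
Last nonzero remainder: -3x**3+12x**2-84x+336. Dividing through by -3 gives the monic gcd x**3-4x**2+28x-112.

-112+28x-4x**2+x**3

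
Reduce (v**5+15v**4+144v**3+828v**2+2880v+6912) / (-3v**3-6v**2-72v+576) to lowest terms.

(-v**3-9v**2-42v-144)/(3v-12)

By polynomial division,
  v**5+15v**4+144v**3+828v**2+2880v+6912 = (-(1/3)v**2-(13/3)v-94/3)(-3v**3-6v**2-72v+576) + (520v**2+3120v+24960)
  -3v**3-6v**2-72v+576 = (-(3/520)v+3/130)(520v**2+3120v+24960) + (0)
Last nonzero remainder: 520v**2+3120v+24960. Dividing through by 520 gives the monic gcd v**2+6v+48.
Cancel v**2+6v+48 from numerator and denominator to get the reduced form.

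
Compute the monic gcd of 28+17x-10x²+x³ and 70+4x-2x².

-7+x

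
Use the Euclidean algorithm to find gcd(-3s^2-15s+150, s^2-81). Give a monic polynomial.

1

Euclidean algorithm in ℚ[s]:
  -3s^2-15s+150 = (-3)(s^2-81) + (-15s-93)
  s^2-81 = (-(1/15)s+31/75)(-15s-93) + (-1064/25)
  -15s-93 = ((375/1064)s+2325/1064)(-1064/25) + (0)
The last nonzero remainder is the constant -1064/25, so the polynomials are coprime and gcd = 1.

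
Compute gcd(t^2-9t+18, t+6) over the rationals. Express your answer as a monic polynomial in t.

1

Repeated division with remainder:
  t^2-9t+18 = (t-15)(t+6) + (108)
  t+6 = ((1/108)t+1/18)(108) + (0)
The last nonzero remainder is the constant 108, so the polynomials are coprime and gcd = 1.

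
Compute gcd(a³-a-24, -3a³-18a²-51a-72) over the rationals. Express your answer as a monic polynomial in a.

a²+3a+8

Repeated division with remainder:
  a³-a-24 = (-1/3)(-3a³-18a²-51a-72) + (-6a²-18a-48)
  -3a³-18a²-51a-72 = ((1/2)a+3/2)(-6a²-18a-48) + (0)
Last nonzero remainder: -6a²-18a-48. Dividing through by -6 gives the monic gcd a²+3a+8.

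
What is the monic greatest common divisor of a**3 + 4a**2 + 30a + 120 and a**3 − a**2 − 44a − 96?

Euclidean algorithm in ℚ[a]:
  a**3 + 4a**2 + 30a + 120 = (a**3 − a**2 − 44a − 96) + (5a**2 + 74a + 216)
  a**3 − a**2 − 44a − 96 = ((1/5)a − 79/25)(5a**2 + 74a + 216) + ((3666/25)a + 14664/25)
  5a**2 + 74a + 216 = ((125/3666)a + 225/611)((3666/25)a + 14664/25) + (0)
Last nonzero remainder: (3666/25)a + 14664/25. Dividing through by 3666/25 gives the monic gcd a + 4.

a + 4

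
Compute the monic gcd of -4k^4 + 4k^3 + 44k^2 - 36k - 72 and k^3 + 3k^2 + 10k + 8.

k + 1

Apply the Euclidean algorithm:
  -4k^4 + 4k^3 + 44k^2 - 36k - 72 = (-4k + 16)(k^3 + 3k^2 + 10k + 8) + (36k^2 - 164k - 200)
  k^3 + 3k^2 + 10k + 8 = ((1/36)k + 17/81)(36k^2 - 164k - 200) + ((4048/81)k + 4048/81)
  36k^2 - 164k - 200 = ((729/1012)k - 2025/506)((4048/81)k + 4048/81) + (0)
Last nonzero remainder: (4048/81)k + 4048/81. Dividing through by 4048/81 gives the monic gcd k + 1.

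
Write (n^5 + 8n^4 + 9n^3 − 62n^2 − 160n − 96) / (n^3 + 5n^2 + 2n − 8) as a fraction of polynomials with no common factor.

(n^3 + 2n^2 − 11n − 12)/(n − 1)

By polynomial division,
  n^5 + 8n^4 + 9n^3 − 62n^2 − 160n − 96 = (n^2 + 3n − 8)(n^3 + 5n^2 + 2n − 8) + (−20n^2 − 120n − 160)
  n^3 + 5n^2 + 2n − 8 = (−(1/20)n + 1/20)(−20n^2 − 120n − 160) + (0)
Last nonzero remainder: −20n^2 − 120n − 160. Dividing through by −20 gives the monic gcd n^2 + 6n + 8.
Cancel n^2 + 6n + 8 from numerator and denominator to get the reduced form.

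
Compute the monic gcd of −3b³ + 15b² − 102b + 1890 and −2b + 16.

1

Repeated division with remainder:
  −3b³ + 15b² − 102b + 1890 = ((3/2)b² + (9/2)b + 87)(−2b + 16) + (498)
  −2b + 16 = (−(1/249)b + 8/249)(498) + (0)
The last nonzero remainder is the constant 498, so the polynomials are coprime and gcd = 1.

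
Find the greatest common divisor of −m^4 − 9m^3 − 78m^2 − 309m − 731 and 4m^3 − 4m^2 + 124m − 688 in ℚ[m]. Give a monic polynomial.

Euclidean algorithm in ℚ[m]:
  −m^4 − 9m^3 − 78m^2 − 309m − 731 = (−(1/4)m − 5/2)(4m^3 − 4m^2 + 124m − 688) + (−57m^2 − 171m − 2451)
  4m^3 − 4m^2 + 124m − 688 = (−(4/57)m + 16/57)(−57m^2 − 171m − 2451) + (0)
Last nonzero remainder: −57m^2 − 171m − 2451. Dividing through by −57 gives the monic gcd m^2 + 3m + 43.

m^2 + 3m + 43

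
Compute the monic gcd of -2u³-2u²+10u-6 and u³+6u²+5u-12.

By polynomial division,
  -2u³-2u²+10u-6 = (-2)(u³+6u²+5u-12) + (10u²+20u-30)
  u³+6u²+5u-12 = ((1/10)u+2/5)(10u²+20u-30) + (0)
Last nonzero remainder: 10u²+20u-30. Dividing through by 10 gives the monic gcd u²+2u-3.

u²+2u-3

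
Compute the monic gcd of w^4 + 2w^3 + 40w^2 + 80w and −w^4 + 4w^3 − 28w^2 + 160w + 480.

w^3 + 2w^2 + 40w + 80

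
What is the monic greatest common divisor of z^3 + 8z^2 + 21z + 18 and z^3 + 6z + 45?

Apply the Euclidean algorithm:
  z^3 + 8z^2 + 21z + 18 = (z^3 + 6z + 45) + (8z^2 + 15z - 27)
  z^3 + 6z + 45 = ((1/8)z - 15/64)(8z^2 + 15z - 27) + ((825/64)z + 2475/64)
  8z^2 + 15z - 27 = ((512/825)z - 192/275)((825/64)z + 2475/64) + (0)
Last nonzero remainder: (825/64)z + 2475/64. Dividing through by 825/64 gives the monic gcd z + 3.

z + 3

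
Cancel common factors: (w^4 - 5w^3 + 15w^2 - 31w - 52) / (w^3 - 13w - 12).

(w^2 - 2w + 13)/(w + 3)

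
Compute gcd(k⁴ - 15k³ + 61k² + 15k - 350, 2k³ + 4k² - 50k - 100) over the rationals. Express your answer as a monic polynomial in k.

Euclidean algorithm in ℚ[k]:
  k⁴ - 15k³ + 61k² + 15k - 350 = ((1/2)k - 17/2)(2k³ + 4k² - 50k - 100) + (120k² - 360k - 1200)
  2k³ + 4k² - 50k - 100 = ((1/60)k + 1/12)(120k² - 360k - 1200) + (0)
Last nonzero remainder: 120k² - 360k - 1200. Dividing through by 120 gives the monic gcd k² - 3k - 10.

k² - 3k - 10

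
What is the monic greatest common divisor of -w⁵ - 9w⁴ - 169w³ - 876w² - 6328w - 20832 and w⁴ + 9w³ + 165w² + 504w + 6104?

Repeated division with remainder:
  -w⁵ - 9w⁴ - 169w³ - 876w² - 6328w - 20832 = (-w)(w⁴ + 9w³ + 165w² + 504w + 6104) + (-4w³ - 372w² - 224w - 20832)
  w⁴ + 9w³ + 165w² + 504w + 6104 = (-(1/4)w + 21)(-4w³ - 372w² - 224w - 20832) + (7921w² + 443576)
  -4w³ - 372w² - 224w - 20832 = (-(4/7921)w - 372/7921)(7921w² + 443576) + (0)
Last nonzero remainder: 7921w² + 443576. Dividing through by 7921 gives the monic gcd w² + 56.

w² + 56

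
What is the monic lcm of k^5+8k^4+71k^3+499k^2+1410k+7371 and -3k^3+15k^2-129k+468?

k^6+4k^5+39k^4+215k^3-586k^2+1731k-29484

Repeated division with remainder:
  k^5+8k^4+71k^3+499k^2+1410k+7371 = (-(1/3)k^2-(13/3)k-31)(-3k^3+15k^2-129k+468) + (561k^2-561k+21879)
  -3k^3+15k^2-129k+468 = (-(1/187)k+4/187)(561k^2-561k+21879) + (0)
Last nonzero remainder: 561k^2-561k+21879. Dividing through by 561 gives the monic gcd k^2-k+39.
Then lcm(f, g) = f·g / gcd(f, g); expanding and making the result monic gives the answer.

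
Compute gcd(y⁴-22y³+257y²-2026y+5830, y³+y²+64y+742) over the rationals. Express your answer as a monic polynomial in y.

y²-6y+106

Euclidean algorithm in ℚ[y]:
  y⁴-22y³+257y²-2026y+5830 = (y-23)(y³+y²+64y+742) + (216y²-1296y+22896)
  y³+y²+64y+742 = ((1/216)y+7/216)(216y²-1296y+22896) + (0)
Last nonzero remainder: 216y²-1296y+22896. Dividing through by 216 gives the monic gcd y²-6y+106.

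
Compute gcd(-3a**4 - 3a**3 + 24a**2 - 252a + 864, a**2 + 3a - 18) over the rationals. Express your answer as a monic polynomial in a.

a**2 + 3a - 18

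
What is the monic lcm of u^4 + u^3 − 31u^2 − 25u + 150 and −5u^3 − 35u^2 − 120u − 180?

u^6 + 5u^5 − 15u^4 − 137u^3 − 322u^2 + 300u + 1800

Apply the Euclidean algorithm:
  u^4 + u^3 − 31u^2 − 25u + 150 = (−(1/5)u + 6/5)(−5u^3 − 35u^2 − 120u − 180) + (−13u^2 + 83u + 366)
  −5u^3 − 35u^2 − 120u − 180 = ((5/13)u + 870/169)(−13u^2 + 83u + 366) + (−(116280/169)u − 348840/169)
  −13u^2 + 83u + 366 = ((2197/116280)u − 10309/58140)(−(116280/169)u − 348840/169) + (0)
Last nonzero remainder: −(116280/169)u − 348840/169. Dividing through by −116280/169 gives the monic gcd u + 3.
Then lcm(f, g) = f·g / gcd(f, g); expanding and making the result monic gives the answer.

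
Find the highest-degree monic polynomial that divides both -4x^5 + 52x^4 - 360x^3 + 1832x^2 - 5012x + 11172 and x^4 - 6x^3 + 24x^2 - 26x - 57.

x^2 - 4x + 19

Euclidean algorithm in ℚ[x]:
  -4x^5 + 52x^4 - 360x^3 + 1832x^2 - 5012x + 11172 = (-4x + 28)(x^4 - 6x^3 + 24x^2 - 26x - 57) + (-96x^3 + 1056x^2 - 4512x + 12768)
  x^4 - 6x^3 + 24x^2 - 26x - 57 = (-(1/96)x - 5/96)(-96x^3 + 1056x^2 - 4512x + 12768) + (32x^2 - 128x + 608)
  -96x^3 + 1056x^2 - 4512x + 12768 = (-3x + 21)(32x^2 - 128x + 608) + (0)
Last nonzero remainder: 32x^2 - 128x + 608. Dividing through by 32 gives the monic gcd x^2 - 4x + 19.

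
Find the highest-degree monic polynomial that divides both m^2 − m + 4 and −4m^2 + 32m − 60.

Repeated division with remainder:
  m^2 − m + 4 = (−1/4)(−4m^2 + 32m − 60) + (7m − 11)
  −4m^2 + 32m − 60 = (−(4/7)m + 180/49)(7m − 11) + (−960/49)
  7m − 11 = (−(343/960)m + 539/960)(−960/49) + (0)
The last nonzero remainder is the constant −960/49, so the polynomials are coprime and gcd = 1.

1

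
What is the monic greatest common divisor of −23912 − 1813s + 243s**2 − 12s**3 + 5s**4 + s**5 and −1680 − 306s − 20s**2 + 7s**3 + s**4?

Euclidean algorithm in ℚ[s]:
  s**5 + 5s**4 − 12s**3 + 243s**2 − 1813s − 23912 = (s − 2)(s**4 + 7s**3 − 20s**2 − 306s − 1680) + (22s**3 + 509s**2 − 745s − 27272)
  s**4 + 7s**3 − 20s**2 − 306s − 1680 = ((1/22)s − 355/484)(22s**3 + 509s**2 − 745s − 27272) + ((187405/484)s**2 + (187405/484)s − 2623670/121)
  22s**3 + 509s**2 − 745s − 27272 = ((10648/187405)s + 235708/187405)((187405/484)s**2 + (187405/484)s − 2623670/121) + (0)
Last nonzero remainder: (187405/484)s**2 + (187405/484)s − 2623670/121. Dividing through by 187405/484 gives the monic gcd s**2 + s − 56.

−56 + s + s**2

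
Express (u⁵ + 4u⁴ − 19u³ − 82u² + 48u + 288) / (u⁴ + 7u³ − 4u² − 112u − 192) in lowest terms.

Apply the Euclidean algorithm:
  u⁵ + 4u⁴ − 19u³ − 82u² + 48u + 288 = (u − 3)(u⁴ + 7u³ − 4u² − 112u − 192) + (6u³ + 18u² − 96u − 288)
  u⁴ + 7u³ − 4u² − 112u − 192 = ((1/6)u + 2/3)(6u³ + 18u² − 96u − 288) + (0)
Last nonzero remainder: 6u³ + 18u² − 96u − 288. Dividing through by 6 gives the monic gcd u³ + 3u² − 16u − 48.
Cancel u³ + 3u² − 16u − 48 from numerator and denominator to get the reduced form.

(u² + u − 6)/(u + 4)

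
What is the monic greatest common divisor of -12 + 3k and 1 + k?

1

By polynomial division,
  3k - 12 = (3)(k + 1) + (-15)
  k + 1 = (-(1/15)k - 1/15)(-15) + (0)
The last nonzero remainder is the constant -15, so the polynomials are coprime and gcd = 1.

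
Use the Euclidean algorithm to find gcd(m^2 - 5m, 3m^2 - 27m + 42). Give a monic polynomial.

1

Repeated division with remainder:
  m^2 - 5m = (1/3)(3m^2 - 27m + 42) + (4m - 14)
  3m^2 - 27m + 42 = ((3/4)m - 33/8)(4m - 14) + (-63/4)
  4m - 14 = (-(16/63)m + 8/9)(-63/4) + (0)
The last nonzero remainder is the constant -63/4, so the polynomials are coprime and gcd = 1.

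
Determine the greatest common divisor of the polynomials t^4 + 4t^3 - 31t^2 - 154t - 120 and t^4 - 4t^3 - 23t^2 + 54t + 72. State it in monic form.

t^3 - t^2 - 26t - 24

Apply the Euclidean algorithm:
  t^4 + 4t^3 - 31t^2 - 154t - 120 = (t^4 - 4t^3 - 23t^2 + 54t + 72) + (8t^3 - 8t^2 - 208t - 192)
  t^4 - 4t^3 - 23t^2 + 54t + 72 = ((1/8)t - 3/8)(8t^3 - 8t^2 - 208t - 192) + (0)
Last nonzero remainder: 8t^3 - 8t^2 - 208t - 192. Dividing through by 8 gives the monic gcd t^3 - t^2 - 26t - 24.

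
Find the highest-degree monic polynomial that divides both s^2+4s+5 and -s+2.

Euclidean algorithm in ℚ[s]:
  s^2+4s+5 = (-s-6)(-s+2) + (17)
  -s+2 = (-(1/17)s+2/17)(17) + (0)
The last nonzero remainder is the constant 17, so the polynomials are coprime and gcd = 1.

1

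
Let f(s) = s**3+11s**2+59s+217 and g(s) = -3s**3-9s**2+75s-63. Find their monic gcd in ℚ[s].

Repeated division with remainder:
  s**3+11s**2+59s+217 = (-1/3)(-3s**3-9s**2+75s-63) + (8s**2+84s+196)
  -3s**3-9s**2+75s-63 = (-(3/8)s+45/16)(8s**2+84s+196) + (-(351/4)s-2457/4)
  8s**2+84s+196 = (-(32/351)s-112/351)(-(351/4)s-2457/4) + (0)
Last nonzero remainder: -(351/4)s-2457/4. Dividing through by -351/4 gives the monic gcd s+7.

s+7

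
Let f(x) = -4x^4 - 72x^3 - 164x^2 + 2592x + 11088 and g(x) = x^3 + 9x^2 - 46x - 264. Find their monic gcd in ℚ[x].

x^2 + 5x - 66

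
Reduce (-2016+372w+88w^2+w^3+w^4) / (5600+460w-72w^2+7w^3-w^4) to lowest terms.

(18-3w-w^2)/(-50-5w+w^2)

Apply the Euclidean algorithm:
  w^4+w^3+88w^2+372w-2016 = (-1)(-w^4+7w^3-72w^2+460w+5600) + (8w^3+16w^2+832w+3584)
  -w^4+7w^3-72w^2+460w+5600 = (-(1/8)w+9/8)(8w^3+16w^2+832w+3584) + (14w^2-28w+1568)
  8w^3+16w^2+832w+3584 = ((4/7)w+16/7)(14w^2-28w+1568) + (0)
Last nonzero remainder: 14w^2-28w+1568. Dividing through by 14 gives the monic gcd w^2-2w+112.
Cancel w^2-2w+112 from numerator and denominator to get the reduced form.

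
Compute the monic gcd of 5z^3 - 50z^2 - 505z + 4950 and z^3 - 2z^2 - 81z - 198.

z - 11

By polynomial division,
  5z^3 - 50z^2 - 505z + 4950 = (5)(z^3 - 2z^2 - 81z - 198) + (-40z^2 - 100z + 5940)
  z^3 - 2z^2 - 81z - 198 = (-(1/40)z + 9/80)(-40z^2 - 100z + 5940) + ((315/4)z - 3465/4)
  -40z^2 - 100z + 5940 = (-(32/63)z - 48/7)((315/4)z - 3465/4) + (0)
Last nonzero remainder: (315/4)z - 3465/4. Dividing through by 315/4 gives the monic gcd z - 11.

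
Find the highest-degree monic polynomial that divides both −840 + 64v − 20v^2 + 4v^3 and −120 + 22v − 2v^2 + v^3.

Repeated division with remainder:
  4v^3 − 20v^2 + 64v − 840 = (4)(v^3 − 2v^2 + 22v − 120) + (−12v^2 − 24v − 360)
  v^3 − 2v^2 + 22v − 120 = (−(1/12)v + 1/3)(−12v^2 − 24v − 360) + (0)
Last nonzero remainder: −12v^2 − 24v − 360. Dividing through by −12 gives the monic gcd v^2 + 2v + 30.

30 + 2v + v^2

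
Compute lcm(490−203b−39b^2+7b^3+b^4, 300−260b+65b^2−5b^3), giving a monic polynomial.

−2940+1708b+31b^2−81b^3+b^4+b^5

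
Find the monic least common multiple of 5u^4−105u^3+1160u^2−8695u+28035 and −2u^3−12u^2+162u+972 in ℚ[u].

u^6−6u^5−29u^4+607u^3−7950u^2−9801u+302778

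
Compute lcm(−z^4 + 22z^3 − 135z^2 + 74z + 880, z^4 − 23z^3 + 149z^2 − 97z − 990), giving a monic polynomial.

z^5 − 31z^4 + 333z^3 − 1289z^2 − 214z + 7920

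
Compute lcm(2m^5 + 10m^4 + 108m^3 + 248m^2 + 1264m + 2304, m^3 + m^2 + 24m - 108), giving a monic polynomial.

m^6 + 2m^5 + 39m^4 - 38m^3 + 260m^2 - 744m - 3456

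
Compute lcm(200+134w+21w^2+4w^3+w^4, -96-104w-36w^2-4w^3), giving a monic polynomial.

Repeated division with remainder:
  w^4+4w^3+21w^2+134w+200 = (-(1/4)w+5/4)(-4w^3-36w^2-104w-96) + (40w^2+240w+320)
  -4w^3-36w^2-104w-96 = (-(1/10)w-3/10)(40w^2+240w+320) + (0)
Last nonzero remainder: 40w^2+240w+320. Dividing through by 40 gives the monic gcd w^2+6w+8.
Then lcm(f, g) = f·g / gcd(f, g); expanding and making the result monic gives the answer.

600+602w+197w^2+33w^3+7w^4+w^5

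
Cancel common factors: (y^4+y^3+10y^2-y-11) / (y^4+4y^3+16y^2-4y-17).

(y^2+y+11)/(y^2+4y+17)

Euclidean algorithm in ℚ[y]:
  y^4+y^3+10y^2-y-11 = (y^4+4y^3+16y^2-4y-17) + (-3y^3-6y^2+3y+6)
  y^4+4y^3+16y^2-4y-17 = (-(1/3)y-2/3)(-3y^3-6y^2+3y+6) + (13y^2-13)
  -3y^3-6y^2+3y+6 = (-(3/13)y-6/13)(13y^2-13) + (0)
Last nonzero remainder: 13y^2-13. Dividing through by 13 gives the monic gcd y^2-1.
Cancel y^2-1 from numerator and denominator to get the reduced form.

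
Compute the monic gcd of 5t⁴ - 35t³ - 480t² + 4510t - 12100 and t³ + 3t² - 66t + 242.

t³ + 3t² - 66t + 242

Repeated division with remainder:
  5t⁴ - 35t³ - 480t² + 4510t - 12100 = (5t - 50)(t³ + 3t² - 66t + 242) + (0)
The last nonzero remainder t³ + 3t² - 66t + 242 is already monic.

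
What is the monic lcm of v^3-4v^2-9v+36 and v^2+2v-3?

By polynomial division,
  v^3-4v^2-9v+36 = (v-6)(v^2+2v-3) + (6v+18)
  v^2+2v-3 = ((1/6)v-1/6)(6v+18) + (0)
Last nonzero remainder: 6v+18. Dividing through by 6 gives the monic gcd v+3.
Then lcm(f, g) = f·g / gcd(f, g); expanding and making the result monic gives the answer.

v^4-5v^3-5v^2+45v-36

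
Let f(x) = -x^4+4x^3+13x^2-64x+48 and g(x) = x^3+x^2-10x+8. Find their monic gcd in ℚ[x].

x^2+3x-4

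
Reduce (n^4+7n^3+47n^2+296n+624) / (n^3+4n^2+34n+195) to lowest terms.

Repeated division with remainder:
  n^4+7n^3+47n^2+296n+624 = (n+3)(n^3+4n^2+34n+195) + (n^2-n+39)
  n^3+4n^2+34n+195 = (n+5)(n^2-n+39) + (0)
The last nonzero remainder n^2-n+39 is already monic.
Cancel n^2-n+39 from numerator and denominator to get the reduced form.

(n^2+8n+16)/(n+5)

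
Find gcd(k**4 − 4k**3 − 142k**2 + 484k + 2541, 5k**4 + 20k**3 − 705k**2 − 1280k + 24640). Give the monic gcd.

k**2 + 4k − 77

Apply the Euclidean algorithm:
  k**4 − 4k**3 − 142k**2 + 484k + 2541 = (1/5)(5k**4 + 20k**3 − 705k**2 − 1280k + 24640) + (−8k**3 − k**2 + 740k − 2387)
  5k**4 + 20k**3 − 705k**2 − 1280k + 24640 = (−(5/8)k − 155/64)(−8k**3 − k**2 + 740k − 2387) + (−(15675/64)k**2 − (15675/16)k + 1206975/64)
  −8k**3 − k**2 + 740k − 2387 = ((512/15675)k − 1984/15675)(−(15675/64)k**2 − (15675/16)k + 1206975/64) + (0)
Last nonzero remainder: −(15675/64)k**2 − (15675/16)k + 1206975/64. Dividing through by −15675/64 gives the monic gcd k**2 + 4k − 77.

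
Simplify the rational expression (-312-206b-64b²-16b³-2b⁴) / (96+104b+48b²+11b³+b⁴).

(-26-2b-2b²)/(8+4b+b²)

Repeated division with remainder:
  -2b⁴-16b³-64b²-206b-312 = (-2)(b⁴+11b³+48b²+104b+96) + (6b³+32b²+2b-120)
  b⁴+11b³+48b²+104b+96 = ((1/6)b+17/18)(6b³+32b²+2b-120) + ((157/9)b²+(1099/9)b+628/3)
  6b³+32b²+2b-120 = ((54/157)b-90/157)((157/9)b²+(1099/9)b+628/3) + (0)
Last nonzero remainder: (157/9)b²+(1099/9)b+628/3. Dividing through by 157/9 gives the monic gcd b²+7b+12.
Cancel b²+7b+12 from numerator and denominator to get the reduced form.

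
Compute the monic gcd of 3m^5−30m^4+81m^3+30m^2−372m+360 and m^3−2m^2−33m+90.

m^2−8m+15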